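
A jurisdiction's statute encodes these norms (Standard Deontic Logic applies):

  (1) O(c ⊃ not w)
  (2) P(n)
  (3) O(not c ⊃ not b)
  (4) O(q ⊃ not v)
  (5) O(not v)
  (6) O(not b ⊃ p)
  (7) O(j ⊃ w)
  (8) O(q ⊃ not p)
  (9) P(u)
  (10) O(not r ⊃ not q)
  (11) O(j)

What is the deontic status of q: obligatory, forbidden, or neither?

Premise 11 gives O(j).
Premise 7 is O(j ⊃ w); since O(j), deontic closure gives O(w).
Premise 1, O(c ⊃ not w), contraposes to O(w ⊃ not c); with O(w) we get O(not c).
Applying K to premise 3 (O(not c ⊃ not b)) and O(not c) yields O(not b).
Premise 6 is O(not b ⊃ p); since O(not b), deontic closure gives O(p).
Premise 8 is O(q ⊃ not p); contrapositively O(p ⊃ not q). Since O(p) holds, K gives O(not q).
Premises 2, 4, 5, 9, 10 do not contribute to this derivation.
Thus O(not q), which is F(q): q is forbidden.

Forbidden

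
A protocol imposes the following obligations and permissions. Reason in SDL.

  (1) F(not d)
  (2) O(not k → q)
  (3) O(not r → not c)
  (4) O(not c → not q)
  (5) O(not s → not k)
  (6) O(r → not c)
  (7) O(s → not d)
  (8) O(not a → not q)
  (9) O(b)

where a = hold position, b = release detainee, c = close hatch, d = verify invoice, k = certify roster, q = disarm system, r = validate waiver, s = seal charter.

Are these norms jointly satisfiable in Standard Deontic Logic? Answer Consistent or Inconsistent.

By case analysis on r: premise 6 gives O(r → not c) and premise 3 gives O(not r → not c), so O(not c) either way.
Premise 4 is O(not c → not q); since O(not c), deontic closure gives O(not q).
The contrapositive of premise 2 (O(not k → q)) is O(not q → k), and O(not q) is already established, so O(k).
Premise 5 is O(not s → not k); contrapositively O(k → s). Since O(k) holds, K gives O(s).
Premise 7 is O(s → not d); since O(s), deontic closure gives O(not d).
Yet premise 1 is F(not d), i.e. O(d).
We now have both O(not d) and O(d) — d is simultaneously obligatory and forbidden, violating the D-axiom.

Inconsistent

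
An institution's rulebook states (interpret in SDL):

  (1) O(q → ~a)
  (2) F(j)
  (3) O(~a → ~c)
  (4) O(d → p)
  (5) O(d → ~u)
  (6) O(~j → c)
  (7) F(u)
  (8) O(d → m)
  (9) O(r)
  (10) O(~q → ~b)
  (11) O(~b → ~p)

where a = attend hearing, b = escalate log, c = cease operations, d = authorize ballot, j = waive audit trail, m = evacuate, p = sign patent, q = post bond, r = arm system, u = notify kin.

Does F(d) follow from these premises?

Premise 2 is F(j), i.e. O(~j).
Premise 6 is O(~j → c); since O(~j), deontic closure gives O(c).
The contrapositive of premise 3 (O(~a → ~c)) is O(c → a), and O(c) is already established, so O(a).
The contrapositive of premise 1 (O(q → ~a)) is O(a → ~q), and O(a) is already established, so O(~q).
From O(~q) and premise 10, O(~q → ~b), we obtain O(~b).
From O(~b) and premise 11, O(~b → ~p), we obtain O(~p).
The contrapositive of premise 4 (O(d → p)) is O(~p → ~d), and O(~p) is already established, so O(~d).
Premises 5, 7, 8, 9 do not contribute to this derivation.
So O(~d) holds, i.e. F(d). The claim follows.

Yes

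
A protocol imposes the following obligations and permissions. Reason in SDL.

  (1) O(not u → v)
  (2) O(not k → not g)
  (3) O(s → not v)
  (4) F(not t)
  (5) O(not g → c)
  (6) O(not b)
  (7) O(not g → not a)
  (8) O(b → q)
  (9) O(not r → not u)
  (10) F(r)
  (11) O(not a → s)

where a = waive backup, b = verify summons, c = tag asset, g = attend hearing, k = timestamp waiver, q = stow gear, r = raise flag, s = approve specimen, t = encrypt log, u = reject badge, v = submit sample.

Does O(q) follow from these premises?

Premise 8 is O(b → q), but O(b) is not derivable from the premises, so it does not yield O(q).
No other premise forces O(q). An ideal world satisfying every premise can still have q false, so O(q) is not derivable.

No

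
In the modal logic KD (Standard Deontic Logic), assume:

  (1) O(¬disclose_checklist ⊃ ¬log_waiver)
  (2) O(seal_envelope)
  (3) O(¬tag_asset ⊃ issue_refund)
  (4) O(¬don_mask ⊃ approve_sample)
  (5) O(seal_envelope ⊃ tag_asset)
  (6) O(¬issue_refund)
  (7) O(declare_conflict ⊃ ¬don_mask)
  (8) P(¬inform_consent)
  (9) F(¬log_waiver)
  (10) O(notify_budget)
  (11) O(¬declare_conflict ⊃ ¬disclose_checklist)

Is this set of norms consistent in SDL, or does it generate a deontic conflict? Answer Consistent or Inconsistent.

Premise 3 is O(¬tag_asset ⊃ issue_refund), but O(¬tag_asset) is not derivable from the premises, so it does not yield O(issue_refund).
So O(issue_refund) is not derivable, and the apparent clash with O(¬issue_refund) does not arise.
A world satisfying every obligation exists (e.g. approve_sample=true, declare_conflict=true, disclose_checklist=true, don_mask=false, inform_consent=false, issue_refund=false, log_waiver=true, notify_budget=true, seal_envelope=true, tag_asset=true); no atom is both obligatory and forbidden, so the set is consistent.

Consistent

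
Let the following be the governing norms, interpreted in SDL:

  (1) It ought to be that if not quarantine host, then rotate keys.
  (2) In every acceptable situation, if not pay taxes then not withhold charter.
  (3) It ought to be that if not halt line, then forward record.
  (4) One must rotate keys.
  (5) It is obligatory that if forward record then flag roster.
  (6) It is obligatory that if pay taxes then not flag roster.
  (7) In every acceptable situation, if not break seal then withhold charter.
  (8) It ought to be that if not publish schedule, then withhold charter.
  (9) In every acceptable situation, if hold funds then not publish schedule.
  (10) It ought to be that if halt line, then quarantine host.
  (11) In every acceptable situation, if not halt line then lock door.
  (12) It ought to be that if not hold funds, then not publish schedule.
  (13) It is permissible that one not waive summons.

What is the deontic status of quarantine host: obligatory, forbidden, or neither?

Obligatory

Premises 9 and 12 cover both cases: O(hold_funds → ¬publish_schedule) and O(¬hold_funds → ¬publish_schedule). Since hold_funds ∨ ¬hold_funds is a tautology, O(¬publish_schedule) follows.
Premise 8 is O(¬publish_schedule → withhold_charter); since O(¬publish_schedule), deontic closure gives O(withhold_charter).
Premise 2, O(¬pay_taxes → ¬withhold_charter), contraposes to O(withhold_charter → pay_taxes); with O(withhold_charter) we get O(pay_taxes).
Premise 6 is O(pay_taxes → ¬flag_roster); since O(pay_taxes), deontic closure gives O(¬flag_roster).
Premise 5, O(forward_record → flag_roster), contraposes to O(¬flag_roster → ¬forward_record); with O(¬flag_roster) we get O(¬forward_record).
Premise 3 is O(¬halt_line → forward_record); contrapositively O(¬forward_record → halt_line). Since O(¬forward_record) holds, K gives O(halt_line).
Premise 10 is O(halt_line → quarantine_host); since O(halt_line), deontic closure gives O(quarantine_host).
Premises 1, 4, 7, 11, 13 do not contribute to this derivation.
Hence quarantine_host is obligatory.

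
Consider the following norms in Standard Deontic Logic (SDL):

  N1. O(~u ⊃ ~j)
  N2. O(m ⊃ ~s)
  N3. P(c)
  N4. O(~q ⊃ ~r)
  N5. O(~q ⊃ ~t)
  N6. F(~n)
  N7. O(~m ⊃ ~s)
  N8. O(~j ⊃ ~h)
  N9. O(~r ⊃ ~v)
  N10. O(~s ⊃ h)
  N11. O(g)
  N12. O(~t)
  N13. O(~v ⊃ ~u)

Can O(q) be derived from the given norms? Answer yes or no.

Yes

Premises 7 and 2 cover both cases: O(~m ⊃ ~s) and O(m ⊃ ~s). Since ~m ∨ m is a tautology, O(~s) follows.
Applying K to premise 10 (O(~s ⊃ h)) and O(~s) yields O(h).
Premise 8 is O(~j ⊃ ~h); contrapositively O(h ⊃ j). Since O(h) holds, K gives O(j).
The contrapositive of premise 1 (O(~u ⊃ ~j)) is O(j ⊃ u), and O(j) is already established, so O(u).
The contrapositive of premise 13 (O(~v ⊃ ~u)) is O(u ⊃ v), and O(u) is already established, so O(v).
Premise 9, O(~r ⊃ ~v), contraposes to O(v ⊃ r); with O(v) we get O(r).
Premise 4, O(~q ⊃ ~r), contraposes to O(r ⊃ q); with O(r) we get O(q).
Premises 3, 5, 6, 11, 12 do not contribute to this derivation.
So O(q) follows.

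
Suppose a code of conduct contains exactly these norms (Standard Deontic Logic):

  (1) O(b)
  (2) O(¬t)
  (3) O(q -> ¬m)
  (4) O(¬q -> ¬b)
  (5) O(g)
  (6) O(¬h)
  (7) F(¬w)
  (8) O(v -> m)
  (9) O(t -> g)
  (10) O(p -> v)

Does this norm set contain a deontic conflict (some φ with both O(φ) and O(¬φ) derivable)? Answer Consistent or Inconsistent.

Premise 9 is O(t -> g); even if O(g) held, inferring O(t) would be affirming the consequent — invalid.
So O(t) is not derivable, and the apparent clash with O(¬t) does not arise.
A world satisfying every obligation exists (e.g. b=true, g=true, h=false, m=false, p=false, q=true, t=false, v=false, w=true); no atom is both obligatory and forbidden, so the set is consistent.

Consistent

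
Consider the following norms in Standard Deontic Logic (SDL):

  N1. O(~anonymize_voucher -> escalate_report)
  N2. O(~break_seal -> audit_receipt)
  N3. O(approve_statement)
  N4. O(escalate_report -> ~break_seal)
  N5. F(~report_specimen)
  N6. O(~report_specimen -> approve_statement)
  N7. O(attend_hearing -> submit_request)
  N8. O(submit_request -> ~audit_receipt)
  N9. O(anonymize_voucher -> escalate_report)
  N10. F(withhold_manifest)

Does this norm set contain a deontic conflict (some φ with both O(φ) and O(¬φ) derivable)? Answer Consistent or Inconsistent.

Consistent

Premise 6 is O(~report_specimen -> approve_statement); even if O(approve_statement) held, inferring O(~report_specimen) would be affirming the consequent — invalid.
So O(~report_specimen) is not derivable, and the apparent clash with O(report_specimen) does not arise.
A world satisfying every obligation exists (e.g. anonymize_voucher=false, approve_statement=true, attend_hearing=false, audit_receipt=true, break_seal=false, escalate_report=true, report_specimen=true, submit_request=false, withhold_manifest=false); no atom is both obligatory and forbidden, so the set is consistent.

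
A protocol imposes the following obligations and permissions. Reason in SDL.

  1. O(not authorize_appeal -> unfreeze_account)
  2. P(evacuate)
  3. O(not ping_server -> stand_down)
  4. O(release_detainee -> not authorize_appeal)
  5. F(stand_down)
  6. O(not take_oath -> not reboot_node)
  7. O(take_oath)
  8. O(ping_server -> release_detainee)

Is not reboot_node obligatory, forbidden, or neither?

Neither

Premise 6 is O(not take_oath -> not reboot_node), but O(not take_oath) is not derivable from the premises, so it does not yield O(not reboot_node).
No premise or chain of K-axiom applications forces O(not reboot_node), and none forces O(reboot_node). So not reboot_node is neither obligatory nor forbidden under these norms.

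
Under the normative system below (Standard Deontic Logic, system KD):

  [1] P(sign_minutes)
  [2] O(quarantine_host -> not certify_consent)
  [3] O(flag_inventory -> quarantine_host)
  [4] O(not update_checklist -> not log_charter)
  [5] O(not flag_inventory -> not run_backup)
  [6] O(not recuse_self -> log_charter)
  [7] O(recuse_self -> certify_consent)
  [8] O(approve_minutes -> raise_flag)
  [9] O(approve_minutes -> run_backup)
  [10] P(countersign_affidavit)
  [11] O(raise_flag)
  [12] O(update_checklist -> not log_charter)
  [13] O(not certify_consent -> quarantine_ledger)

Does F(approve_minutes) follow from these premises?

Yes

By case analysis on not update_checklist: premise 4 gives O(not update_checklist -> not log_charter) and premise 12 gives O(update_checklist -> not log_charter), so O(not log_charter) either way.
The contrapositive of premise 6 (O(not recuse_self -> log_charter)) is O(not log_charter -> recuse_self), and O(not log_charter) is already established, so O(recuse_self).
From O(recuse_self) and premise 7, O(recuse_self -> certify_consent), we obtain O(certify_consent).
The contrapositive of premise 2 (O(quarantine_host -> not certify_consent)) is O(certify_consent -> not quarantine_host), and O(certify_consent) is already established, so O(not quarantine_host).
Premise 3 is O(flag_inventory -> quarantine_host); contrapositively O(not quarantine_host -> not flag_inventory). Since O(not quarantine_host) holds, K gives O(not flag_inventory).
From O(not flag_inventory) and premise 5, O(not flag_inventory -> not run_backup), we obtain O(not run_backup).
Premise 9 is O(approve_minutes -> run_backup); contrapositively O(not run_backup -> not approve_minutes). Since O(not run_backup) holds, K gives O(not approve_minutes).
Premises 1, 8, 10, 11, 13 do not contribute to this derivation.
So O(not approve_minutes) holds, i.e. F(approve_minutes). The claim follows.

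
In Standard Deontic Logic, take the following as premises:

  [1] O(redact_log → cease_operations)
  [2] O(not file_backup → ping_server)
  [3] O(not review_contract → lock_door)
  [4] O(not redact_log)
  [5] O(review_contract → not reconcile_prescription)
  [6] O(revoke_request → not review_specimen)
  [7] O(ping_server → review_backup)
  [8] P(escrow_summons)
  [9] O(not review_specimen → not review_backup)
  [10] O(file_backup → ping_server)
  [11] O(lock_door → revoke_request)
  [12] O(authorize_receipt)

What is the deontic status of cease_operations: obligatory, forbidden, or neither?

Premise 1 is O(redact_log → cease_operations), but O(redact_log) is not derivable from the premises, so it does not yield O(cease_operations).
No premise or chain of K-axiom applications forces O(cease_operations), and none forces O(not cease_operations). So cease_operations is neither obligatory nor forbidden under these norms.

Neither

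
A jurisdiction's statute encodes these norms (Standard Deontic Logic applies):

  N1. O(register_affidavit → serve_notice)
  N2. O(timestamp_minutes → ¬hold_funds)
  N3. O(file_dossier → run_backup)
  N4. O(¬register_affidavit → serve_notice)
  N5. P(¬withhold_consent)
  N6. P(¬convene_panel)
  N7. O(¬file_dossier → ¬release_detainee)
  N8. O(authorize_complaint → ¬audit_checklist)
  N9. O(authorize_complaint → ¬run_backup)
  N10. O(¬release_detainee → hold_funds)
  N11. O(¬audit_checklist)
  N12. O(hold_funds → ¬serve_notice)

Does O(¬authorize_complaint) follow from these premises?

By case analysis on register_affidavit: premise 1 gives O(register_affidavit → serve_notice) and premise 4 gives O(¬register_affidavit → serve_notice), so O(serve_notice) either way.
Premise 12 is O(hold_funds → ¬serve_notice); contrapositively O(serve_notice → ¬hold_funds). Since O(serve_notice) holds, K gives O(¬hold_funds).
Premise 10 is O(¬release_detainee → hold_funds); contrapositively O(¬hold_funds → release_detainee). Since O(¬hold_funds) holds, K gives O(release_detainee).
Premise 7 is O(¬file_dossier → ¬release_detainee); contrapositively O(release_detainee → file_dossier). Since O(release_detainee) holds, K gives O(file_dossier).
From O(file_dossier) and premise 3, O(file_dossier → run_backup), we obtain O(run_backup).
The contrapositive of premise 9 (O(authorize_complaint → ¬run_backup)) is O(run_backup → ¬authorize_complaint), and O(run_backup) is already established, so O(¬authorize_complaint).
Premises 2, 5, 6, 8, 11 do not contribute to this derivation.
So O(¬authorize_complaint) follows.

Yes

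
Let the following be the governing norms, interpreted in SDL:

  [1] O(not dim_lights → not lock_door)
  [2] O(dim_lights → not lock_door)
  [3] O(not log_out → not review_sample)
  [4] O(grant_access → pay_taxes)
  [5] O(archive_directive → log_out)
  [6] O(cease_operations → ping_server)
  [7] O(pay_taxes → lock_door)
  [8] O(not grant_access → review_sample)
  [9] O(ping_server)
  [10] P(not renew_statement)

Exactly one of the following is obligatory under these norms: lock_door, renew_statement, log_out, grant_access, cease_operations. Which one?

log_out

Premises 1 and 2 cover both cases: O(not dim_lights → not lock_door) and O(dim_lights → not lock_door). Since not dim_lights ∨ dim_lights is a tautology, O(not lock_door) follows.
Premise 7, O(pay_taxes → lock_door), contraposes to O(not lock_door → not pay_taxes); with O(not lock_door) we get O(not pay_taxes).
Premise 4 is O(grant_access → pay_taxes); contrapositively O(not pay_taxes → not grant_access). Since O(not pay_taxes) holds, K gives O(not grant_access).
Premise 8 is O(not grant_access → review_sample); since O(not grant_access), deontic closure gives O(review_sample).
Premise 3 is O(not log_out → not review_sample); contrapositively O(review_sample → log_out). Since O(review_sample) holds, K gives O(log_out).
So O(log_out) holds — log_out is obligatory. None of the other listed options is made obligatory by any chain of premises.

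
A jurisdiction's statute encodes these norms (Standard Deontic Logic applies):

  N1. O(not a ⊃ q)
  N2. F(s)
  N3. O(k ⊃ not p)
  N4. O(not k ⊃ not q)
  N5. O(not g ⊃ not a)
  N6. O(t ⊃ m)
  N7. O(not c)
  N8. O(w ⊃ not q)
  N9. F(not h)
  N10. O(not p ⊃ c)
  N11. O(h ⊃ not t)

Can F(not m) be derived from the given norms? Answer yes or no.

No

Premise 6 is O(t ⊃ m), but O(t) is not derivable from the premises, so it does not yield O(m).
No other premise forces O(m). An ideal world satisfying every premise can still have not m true, so F(not m) is not derivable.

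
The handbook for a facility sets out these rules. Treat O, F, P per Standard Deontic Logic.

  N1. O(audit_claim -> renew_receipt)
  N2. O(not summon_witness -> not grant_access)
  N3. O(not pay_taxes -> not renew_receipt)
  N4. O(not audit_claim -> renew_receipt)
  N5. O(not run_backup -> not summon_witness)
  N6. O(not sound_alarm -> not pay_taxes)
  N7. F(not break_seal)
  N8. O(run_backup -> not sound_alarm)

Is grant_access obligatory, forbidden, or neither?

Premises 1 and 4 cover both cases: O(audit_claim -> renew_receipt) and O(not audit_claim -> renew_receipt). Since audit_claim ∨ not audit_claim is a tautology, O(renew_receipt) follows.
Premise 3, O(not pay_taxes -> not renew_receipt), contraposes to O(renew_receipt -> pay_taxes); with O(renew_receipt) we get O(pay_taxes).
Premise 6, O(not sound_alarm -> not pay_taxes), contraposes to O(pay_taxes -> sound_alarm); with O(pay_taxes) we get O(sound_alarm).
Premise 8, O(run_backup -> not sound_alarm), contraposes to O(sound_alarm -> not run_backup); with O(sound_alarm) we get O(not run_backup).
Applying K to premise 5 (O(not run_backup -> not summon_witness)) and O(not run_backup) yields O(not summon_witness).
From O(not summon_witness) and premise 2, O(not summon_witness -> not grant_access), we obtain O(not grant_access).
Premise 7 does not contribute to this derivation.
Thus O(not grant_access), which is F(grant_access): grant_access is forbidden.

Forbidden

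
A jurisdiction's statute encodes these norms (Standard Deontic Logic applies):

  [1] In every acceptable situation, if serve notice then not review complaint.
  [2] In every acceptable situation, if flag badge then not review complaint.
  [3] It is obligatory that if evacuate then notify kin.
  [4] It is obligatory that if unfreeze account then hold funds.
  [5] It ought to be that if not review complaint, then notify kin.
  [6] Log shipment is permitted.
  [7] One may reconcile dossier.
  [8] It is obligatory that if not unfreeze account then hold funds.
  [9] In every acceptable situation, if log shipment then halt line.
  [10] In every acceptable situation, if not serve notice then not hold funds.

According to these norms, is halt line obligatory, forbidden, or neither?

Neither

Premise 9 is O(log_shipment → halt_line), but O(log_shipment) is not derivable from the premises (the permission P(log_shipment) asserts only ¬O(¬log_shipment), not O(log_shipment)), so it does not yield O(halt_line).
No premise or chain of K-axiom applications forces O(halt_line), and none forces O(¬halt_line). So halt_line is neither obligatory nor forbidden under these norms.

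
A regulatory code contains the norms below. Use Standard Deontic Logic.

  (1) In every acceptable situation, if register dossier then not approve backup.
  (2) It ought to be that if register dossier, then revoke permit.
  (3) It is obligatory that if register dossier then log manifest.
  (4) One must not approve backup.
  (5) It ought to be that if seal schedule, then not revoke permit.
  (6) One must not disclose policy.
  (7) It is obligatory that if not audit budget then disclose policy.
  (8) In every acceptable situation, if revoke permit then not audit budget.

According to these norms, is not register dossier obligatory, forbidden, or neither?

F(disclose_policy) at premise 6 means O(¬disclose_policy).
Premise 7 is O(¬audit_budget → disclose_policy); contrapositively O(¬disclose_policy → audit_budget). Since O(¬disclose_policy) holds, K gives O(audit_budget).
Premise 8, O(revoke_permit → ¬audit_budget), contraposes to O(audit_budget → ¬revoke_permit); with O(audit_budget) we get O(¬revoke_permit).
Premise 2, O(register_dossier → revoke_permit), contraposes to O(¬revoke_permit → ¬register_dossier); with O(¬revoke_permit) we get O(¬register_dossier).
Premises 1, 3, 4, 5 do not contribute to this derivation.
Hence ¬register_dossier is obligatory.

Obligatory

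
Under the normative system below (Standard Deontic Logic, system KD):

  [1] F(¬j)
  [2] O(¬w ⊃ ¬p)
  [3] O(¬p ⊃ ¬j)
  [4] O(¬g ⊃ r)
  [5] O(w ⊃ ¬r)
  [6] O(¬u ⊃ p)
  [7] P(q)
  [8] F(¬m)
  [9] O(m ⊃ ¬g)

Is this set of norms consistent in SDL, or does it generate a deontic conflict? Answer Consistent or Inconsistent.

Premise 1, F(¬j), is equivalent to O(j).
Premise 3, O(¬p ⊃ ¬j), contraposes to O(j ⊃ p); with O(j) we get O(p).
The contrapositive of premise 2 (O(¬w ⊃ ¬p)) is O(p ⊃ w), and O(p) is already established, so O(w).
Applying K to premise 5 (O(w ⊃ ¬r)) and O(w) yields O(¬r).
Premise 4 is O(¬g ⊃ r); contrapositively O(¬r ⊃ g). Since O(¬r) holds, K gives O(g).
Premise 9, O(m ⊃ ¬g), contraposes to O(g ⊃ ¬m); with O(g) we get O(¬m).
Yet premise 8 is F(¬m), i.e. O(m).
We now have both O(¬m) and O(m) — m is simultaneously obligatory and forbidden, violating the D-axiom.

Inconsistent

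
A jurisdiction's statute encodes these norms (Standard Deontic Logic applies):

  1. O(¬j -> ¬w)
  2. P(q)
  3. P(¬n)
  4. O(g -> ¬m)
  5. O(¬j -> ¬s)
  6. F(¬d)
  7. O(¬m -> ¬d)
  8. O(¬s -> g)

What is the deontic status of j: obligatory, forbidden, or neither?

Obligatory

F(¬d) at premise 6 means O(d).
The contrapositive of premise 7 (O(¬m -> ¬d)) is O(d -> m), and O(d) is already established, so O(m).
The contrapositive of premise 4 (O(g -> ¬m)) is O(m -> ¬g), and O(m) is already established, so O(¬g).
Premise 8 is O(¬s -> g); contrapositively O(¬g -> s). Since O(¬g) holds, K gives O(s).
Premise 5 is O(¬j -> ¬s); contrapositively O(s -> j). Since O(s) holds, K gives O(j).
Premises 1, 2, 3 do not contribute to this derivation.
Hence j is obligatory.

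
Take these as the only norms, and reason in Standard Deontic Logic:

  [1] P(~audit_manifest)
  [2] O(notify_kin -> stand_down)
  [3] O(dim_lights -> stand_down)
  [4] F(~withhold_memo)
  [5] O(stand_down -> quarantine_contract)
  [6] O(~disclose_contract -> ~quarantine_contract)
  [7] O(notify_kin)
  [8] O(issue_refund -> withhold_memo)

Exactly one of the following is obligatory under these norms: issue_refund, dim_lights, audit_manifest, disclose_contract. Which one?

Premise 7 states O(notify_kin) outright.
Premise 2 is O(notify_kin -> stand_down); since O(notify_kin), deontic closure gives O(stand_down).
Premise 5 is O(stand_down -> quarantine_contract); since O(stand_down), deontic closure gives O(quarantine_contract).
Premise 6 is O(~disclose_contract -> ~quarantine_contract); contrapositively O(quarantine_contract -> disclose_contract). Since O(quarantine_contract) holds, K gives O(disclose_contract).
So O(disclose_contract) holds — disclose_contract is obligatory. None of the other listed options is made obligatory by any chain of premises.

disclose_contract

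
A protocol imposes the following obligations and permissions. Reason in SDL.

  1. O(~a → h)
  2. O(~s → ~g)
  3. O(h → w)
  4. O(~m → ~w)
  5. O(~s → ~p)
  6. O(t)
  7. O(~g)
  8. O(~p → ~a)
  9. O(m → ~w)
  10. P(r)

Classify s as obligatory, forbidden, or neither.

Obligatory

Premises 9 and 4 cover both cases: O(m → ~w) and O(~m → ~w). Since m ∨ ~m is a tautology, O(~w) follows.
Premise 3 is O(h → w); contrapositively O(~w → ~h). Since O(~w) holds, K gives O(~h).
The contrapositive of premise 1 (O(~a → h)) is O(~h → a), and O(~h) is already established, so O(a).
The contrapositive of premise 8 (O(~p → ~a)) is O(a → p), and O(a) is already established, so O(p).
Premise 5, O(~s → ~p), contraposes to O(p → s); with O(p) we get O(s).
Premises 2, 6, 7, 10 do not contribute to this derivation.
Hence s is obligatory.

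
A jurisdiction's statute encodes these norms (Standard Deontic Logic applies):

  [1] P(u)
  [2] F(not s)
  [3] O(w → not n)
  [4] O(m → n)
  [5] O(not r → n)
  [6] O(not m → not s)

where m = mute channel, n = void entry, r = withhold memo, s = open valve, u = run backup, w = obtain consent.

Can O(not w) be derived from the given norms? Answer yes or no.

Yes

F(not s) at premise 2 means O(s).
Premise 6, O(not m → not s), contraposes to O(s → m); with O(s) we get O(m).
With premise 4, O(m → n), the K-axiom yields O(n).
Premise 3, O(w → not n), contraposes to O(n → not w); with O(n) we get O(not w).
Premises 1, 5 do not contribute to this derivation.
So O(not w) follows.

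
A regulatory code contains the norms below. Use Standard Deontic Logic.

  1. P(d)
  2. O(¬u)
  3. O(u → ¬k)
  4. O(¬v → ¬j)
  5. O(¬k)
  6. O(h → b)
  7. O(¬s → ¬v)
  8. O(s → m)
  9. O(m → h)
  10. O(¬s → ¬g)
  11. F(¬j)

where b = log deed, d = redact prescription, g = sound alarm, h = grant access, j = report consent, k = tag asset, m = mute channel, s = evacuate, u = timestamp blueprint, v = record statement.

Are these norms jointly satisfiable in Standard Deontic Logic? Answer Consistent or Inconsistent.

Premise 3 is O(u → ¬k); even if O(¬k) held, inferring O(u) would be affirming the consequent — invalid.
So O(u) is not derivable, and the apparent clash with O(¬u) does not arise.
A world satisfying every obligation exists (e.g. b=true, d=false, g=false, h=true, j=true, k=false, m=true, s=true, u=false, v=true); no atom is both obligatory and forbidden, so the set is consistent.

Consistent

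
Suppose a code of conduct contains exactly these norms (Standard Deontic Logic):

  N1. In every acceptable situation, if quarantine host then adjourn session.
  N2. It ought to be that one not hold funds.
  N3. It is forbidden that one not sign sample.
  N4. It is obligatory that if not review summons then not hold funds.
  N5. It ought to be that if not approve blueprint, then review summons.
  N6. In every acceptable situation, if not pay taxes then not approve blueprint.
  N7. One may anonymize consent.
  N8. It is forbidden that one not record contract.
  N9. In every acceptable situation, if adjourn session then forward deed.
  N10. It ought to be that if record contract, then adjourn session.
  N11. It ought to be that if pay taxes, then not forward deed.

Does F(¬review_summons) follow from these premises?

F(¬record_contract) at premise 8 means O(record_contract).
Premise 10 is O(record_contract → adjourn_session); since O(record_contract), deontic closure gives O(adjourn_session).
Applying K to premise 9 (O(adjourn_session → forward_deed)) and O(adjourn_session) yields O(forward_deed).
Premise 11, O(pay_taxes → ¬forward_deed), contraposes to O(forward_deed → ¬pay_taxes); with O(forward_deed) we get O(¬pay_taxes).
From O(¬pay_taxes) and premise 6, O(¬pay_taxes → ¬approve_blueprint), we obtain O(¬approve_blueprint).
With premise 5, O(¬approve_blueprint → review_summons), the K-axiom yields O(review_summons).
Premises 1, 2, 3, 4, 7 do not contribute to this derivation.
So O(review_summons) holds, i.e. F(¬review_summons). The claim follows.

Yes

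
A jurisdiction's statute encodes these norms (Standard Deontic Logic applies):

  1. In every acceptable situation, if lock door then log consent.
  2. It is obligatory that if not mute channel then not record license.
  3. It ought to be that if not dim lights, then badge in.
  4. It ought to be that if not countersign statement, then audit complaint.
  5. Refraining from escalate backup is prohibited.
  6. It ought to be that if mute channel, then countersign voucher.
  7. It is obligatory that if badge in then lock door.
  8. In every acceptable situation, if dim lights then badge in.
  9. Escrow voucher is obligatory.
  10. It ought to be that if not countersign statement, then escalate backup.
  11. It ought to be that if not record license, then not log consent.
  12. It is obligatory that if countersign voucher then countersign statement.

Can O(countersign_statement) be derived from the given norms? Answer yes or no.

Premises 3 and 8 are O(¬dim_lights → badge_in) and O(dim_lights → badge_in); every ideal world satisfies ¬dim_lights or dim_lights, so in either case badge_in holds — hence O(badge_in).
With premise 7, O(badge_in → lock_door), the K-axiom yields O(lock_door).
From O(lock_door) and premise 1, O(lock_door → log_consent), we obtain O(log_consent).
Premise 11 is O(¬record_license → ¬log_consent); contrapositively O(log_consent → record_license). Since O(log_consent) holds, K gives O(record_license).
Premise 2, O(¬mute_channel → ¬record_license), contraposes to O(record_license → mute_channel); with O(record_license) we get O(mute_channel).
Premise 6 is O(mute_channel → countersign_voucher); since O(mute_channel), deontic closure gives O(countersign_voucher).
From O(countersign_voucher) and premise 12, O(countersign_voucher → countersign_statement), we obtain O(countersign_statement).
Premises 4, 5, 9, 10 do not contribute to this derivation.
So O(countersign_statement) follows.

Yes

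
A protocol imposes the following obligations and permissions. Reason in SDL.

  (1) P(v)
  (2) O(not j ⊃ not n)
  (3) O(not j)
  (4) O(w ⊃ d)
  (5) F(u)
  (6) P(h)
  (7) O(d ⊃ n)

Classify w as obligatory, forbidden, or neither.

Forbidden

Premise 3 states O(not j) outright.
With premise 2, O(not j ⊃ not n), the K-axiom yields O(not n).
The contrapositive of premise 7 (O(d ⊃ n)) is O(not n ⊃ not d), and O(not n) is already established, so O(not d).
Premise 4, O(w ⊃ d), contraposes to O(not d ⊃ not w); with O(not d) we get O(not w).
Premises 1, 5, 6 do not contribute to this derivation.
Thus O(not w), which is F(w): w is forbidden.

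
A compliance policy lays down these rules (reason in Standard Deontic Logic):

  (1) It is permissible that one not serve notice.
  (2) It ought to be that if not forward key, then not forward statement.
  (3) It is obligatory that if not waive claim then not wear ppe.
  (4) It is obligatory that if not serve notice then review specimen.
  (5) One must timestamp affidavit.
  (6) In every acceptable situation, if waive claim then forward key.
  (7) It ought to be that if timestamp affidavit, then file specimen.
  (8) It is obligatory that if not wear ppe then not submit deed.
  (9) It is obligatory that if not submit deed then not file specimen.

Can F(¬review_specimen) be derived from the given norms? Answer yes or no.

No

Premise 4 is O(¬serve_notice → review_specimen), but O(¬serve_notice) is not derivable from the premises (the permission P(¬serve_notice) asserts only ¬O(serve_notice), not O(¬serve_notice)), so it does not yield O(review_specimen).
No other premise forces O(review_specimen). An ideal world satisfying every premise can still have ¬review_specimen true, so F(¬review_specimen) is not derivable.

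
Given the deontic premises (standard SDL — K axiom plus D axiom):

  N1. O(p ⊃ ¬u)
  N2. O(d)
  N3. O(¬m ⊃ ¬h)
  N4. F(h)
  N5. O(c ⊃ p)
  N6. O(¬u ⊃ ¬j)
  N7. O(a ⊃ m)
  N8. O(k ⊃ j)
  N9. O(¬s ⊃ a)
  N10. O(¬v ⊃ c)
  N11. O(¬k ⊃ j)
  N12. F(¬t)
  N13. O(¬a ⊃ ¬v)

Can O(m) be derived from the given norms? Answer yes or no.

Yes

By case analysis on ¬k: premise 11 gives O(¬k ⊃ j) and premise 8 gives O(k ⊃ j), so O(j) either way.
Premise 6 is O(¬u ⊃ ¬j); contrapositively O(j ⊃ u). Since O(j) holds, K gives O(u).
Premise 1, O(p ⊃ ¬u), contraposes to O(u ⊃ ¬p); with O(u) we get O(¬p).
Premise 5, O(c ⊃ p), contraposes to O(¬p ⊃ ¬c); with O(¬p) we get O(¬c).
Premise 10 is O(¬v ⊃ c); contrapositively O(¬c ⊃ v). Since O(¬c) holds, K gives O(v).
Premise 13, O(¬a ⊃ ¬v), contraposes to O(v ⊃ a); with O(v) we get O(a).
Premise 7 is O(a ⊃ m); since O(a), deontic closure gives O(m).
Premises 2, 3, 4, 9, 12 do not contribute to this derivation.
So O(m) follows.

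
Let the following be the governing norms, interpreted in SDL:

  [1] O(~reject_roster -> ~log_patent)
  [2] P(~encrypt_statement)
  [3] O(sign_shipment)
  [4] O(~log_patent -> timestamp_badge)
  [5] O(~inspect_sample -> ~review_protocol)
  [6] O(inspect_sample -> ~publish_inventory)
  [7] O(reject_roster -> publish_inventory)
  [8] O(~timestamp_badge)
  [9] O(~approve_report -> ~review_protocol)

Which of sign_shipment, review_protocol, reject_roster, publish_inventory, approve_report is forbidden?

review_protocol

Premise 8 gives O(~timestamp_badge).
Premise 4, O(~log_patent -> timestamp_badge), contraposes to O(~timestamp_badge -> log_patent); with O(~timestamp_badge) we get O(log_patent).
Premise 1 is O(~reject_roster -> ~log_patent); contrapositively O(log_patent -> reject_roster). Since O(log_patent) holds, K gives O(reject_roster).
With premise 7, O(reject_roster -> publish_inventory), the K-axiom yields O(publish_inventory).
The contrapositive of premise 6 (O(inspect_sample -> ~publish_inventory)) is O(publish_inventory -> ~inspect_sample), and O(publish_inventory) is already established, so O(~inspect_sample).
Premise 5 is O(~inspect_sample -> ~review_protocol); since O(~inspect_sample), deontic closure gives O(~review_protocol).
So O(~review_protocol) holds, i.e. review_protocol is forbidden. None of the other listed options is forbidden under the premises.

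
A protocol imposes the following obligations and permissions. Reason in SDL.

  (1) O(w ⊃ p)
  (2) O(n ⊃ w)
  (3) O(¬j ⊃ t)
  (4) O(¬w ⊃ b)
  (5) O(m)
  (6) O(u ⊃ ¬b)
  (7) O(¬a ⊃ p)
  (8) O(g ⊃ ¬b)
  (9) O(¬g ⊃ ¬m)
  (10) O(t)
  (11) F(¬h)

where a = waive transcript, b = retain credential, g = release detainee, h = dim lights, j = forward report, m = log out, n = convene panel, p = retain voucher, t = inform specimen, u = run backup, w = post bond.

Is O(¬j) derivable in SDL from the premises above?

Premise 3 is O(¬j ⊃ t); even if O(t) held, inferring O(¬j) would be affirming the consequent — invalid.
No other premise forces O(¬j). An ideal world satisfying every premise can still have ¬j false, so O(¬j) is not derivable.

No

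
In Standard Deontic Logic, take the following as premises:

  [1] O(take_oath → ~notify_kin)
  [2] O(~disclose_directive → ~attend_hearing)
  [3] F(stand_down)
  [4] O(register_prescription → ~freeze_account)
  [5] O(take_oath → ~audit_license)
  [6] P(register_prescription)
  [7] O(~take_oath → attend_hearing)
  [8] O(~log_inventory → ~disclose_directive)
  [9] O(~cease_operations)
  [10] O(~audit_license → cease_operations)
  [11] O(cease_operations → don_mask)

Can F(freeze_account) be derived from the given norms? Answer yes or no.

No

Premise 4 is O(register_prescription → ~freeze_account), but O(register_prescription) is not derivable from the premises (the permission P(register_prescription) asserts only ~O(~register_prescription), not O(register_prescription)), so it does not yield O(~freeze_account).
No other premise forces O(~freeze_account). An ideal world satisfying every premise can still have freeze_account true, so F(freeze_account) is not derivable.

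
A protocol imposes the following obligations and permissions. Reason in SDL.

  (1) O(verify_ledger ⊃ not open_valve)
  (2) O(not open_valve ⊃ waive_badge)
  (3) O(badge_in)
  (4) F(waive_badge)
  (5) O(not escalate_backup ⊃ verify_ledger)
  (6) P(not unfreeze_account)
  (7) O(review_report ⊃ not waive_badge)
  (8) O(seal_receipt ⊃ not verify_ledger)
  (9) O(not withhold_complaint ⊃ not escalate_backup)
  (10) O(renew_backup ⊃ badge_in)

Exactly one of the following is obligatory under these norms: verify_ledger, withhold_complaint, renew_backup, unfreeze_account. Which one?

Premise 4, F(waive_badge), is equivalent to O(not waive_badge).
The contrapositive of premise 2 (O(not open_valve ⊃ waive_badge)) is O(not waive_badge ⊃ open_valve), and O(not waive_badge) is already established, so O(open_valve).
The contrapositive of premise 1 (O(verify_ledger ⊃ not open_valve)) is O(open_valve ⊃ not verify_ledger), and O(open_valve) is already established, so O(not verify_ledger).
The contrapositive of premise 5 (O(not escalate_backup ⊃ verify_ledger)) is O(not verify_ledger ⊃ escalate_backup), and O(not verify_ledger) is already established, so O(escalate_backup).
Premise 9, O(not withhold_complaint ⊃ not escalate_backup), contraposes to O(escalate_backup ⊃ withhold_complaint); with O(escalate_backup) we get O(withhold_complaint).
So O(withhold_complaint) holds — withhold_complaint is obligatory. None of the other listed options is made obligatory by any chain of premises.

withhold_complaint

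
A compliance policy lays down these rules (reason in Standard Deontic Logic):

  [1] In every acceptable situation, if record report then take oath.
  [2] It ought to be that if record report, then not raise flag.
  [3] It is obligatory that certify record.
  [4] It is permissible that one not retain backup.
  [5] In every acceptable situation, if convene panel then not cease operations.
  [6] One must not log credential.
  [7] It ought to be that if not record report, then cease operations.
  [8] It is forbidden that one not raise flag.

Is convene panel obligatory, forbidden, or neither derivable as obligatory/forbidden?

Forbidden

Premise 8 is F(¬raise_flag), i.e. O(raise_flag).
Premise 2 is O(record_report → ¬raise_flag); contrapositively O(raise_flag → ¬record_report). Since O(raise_flag) holds, K gives O(¬record_report).
From O(¬record_report) and premise 7, O(¬record_report → cease_operations), we obtain O(cease_operations).
Premise 5, O(convene_panel → ¬cease_operations), contraposes to O(cease_operations → ¬convene_panel); with O(cease_operations) we get O(¬convene_panel).
Premises 1, 3, 4, 6 do not contribute to this derivation.
Thus O(¬convene_panel), which is F(convene_panel): convene_panel is forbidden.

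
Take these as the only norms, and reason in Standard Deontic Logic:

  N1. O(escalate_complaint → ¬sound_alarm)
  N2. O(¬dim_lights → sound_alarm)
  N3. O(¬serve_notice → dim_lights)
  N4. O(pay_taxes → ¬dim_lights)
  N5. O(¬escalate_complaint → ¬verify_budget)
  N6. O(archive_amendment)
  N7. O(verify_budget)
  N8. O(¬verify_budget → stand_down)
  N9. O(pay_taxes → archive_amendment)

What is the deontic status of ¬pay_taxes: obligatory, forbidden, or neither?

Obligatory

Premise 7 states O(verify_budget) outright.
The contrapositive of premise 5 (O(¬escalate_complaint → ¬verify_budget)) is O(verify_budget → escalate_complaint), and O(verify_budget) is already established, so O(escalate_complaint).
From O(escalate_complaint) and premise 1, O(escalate_complaint → ¬sound_alarm), we obtain O(¬sound_alarm).
Premise 2 is O(¬dim_lights → sound_alarm); contrapositively O(¬sound_alarm → dim_lights). Since O(¬sound_alarm) holds, K gives O(dim_lights).
The contrapositive of premise 4 (O(pay_taxes → ¬dim_lights)) is O(dim_lights → ¬pay_taxes), and O(dim_lights) is already established, so O(¬pay_taxes).
Premises 3, 6, 8, 9 do not contribute to this derivation.
Hence ¬pay_taxes is obligatory.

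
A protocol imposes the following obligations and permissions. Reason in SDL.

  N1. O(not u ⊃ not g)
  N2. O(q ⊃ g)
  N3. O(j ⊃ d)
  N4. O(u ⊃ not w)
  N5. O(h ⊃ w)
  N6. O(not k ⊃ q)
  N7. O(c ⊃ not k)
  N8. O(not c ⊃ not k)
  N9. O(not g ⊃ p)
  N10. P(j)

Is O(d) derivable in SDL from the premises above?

No

Premise 3 is O(j ⊃ d), but O(j) is not derivable from the premises (the permission P(j) asserts only not O(not j), not O(j)), so it does not yield O(d).
No other premise forces O(d). An ideal world satisfying every premise can still have d false, so O(d) is not derivable.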